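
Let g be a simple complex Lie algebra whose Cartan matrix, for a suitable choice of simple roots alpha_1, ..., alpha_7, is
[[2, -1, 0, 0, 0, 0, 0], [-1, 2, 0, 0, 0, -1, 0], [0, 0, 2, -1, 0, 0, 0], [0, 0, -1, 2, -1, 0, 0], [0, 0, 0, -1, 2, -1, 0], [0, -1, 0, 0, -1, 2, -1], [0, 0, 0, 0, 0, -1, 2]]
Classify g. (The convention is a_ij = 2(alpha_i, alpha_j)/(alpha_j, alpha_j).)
The matrix has rank 7 with 2's on the diagonal. Reading the off-diagonal entries as Dynkin edges (a single edge where a_ij = a_ji = -1; a double or triple edge where a_ij * a_ji = 2 or 3), the diagram is a chain of 6 nodes with one extra node attached to the third node from one end (E_7). One simple-root ordering that puts it in standard form is (alpha_1, alpha_7, alpha_2, alpha_6, alpha_5, alpha_4, alpha_3). So the algebra is type E_7.

E_7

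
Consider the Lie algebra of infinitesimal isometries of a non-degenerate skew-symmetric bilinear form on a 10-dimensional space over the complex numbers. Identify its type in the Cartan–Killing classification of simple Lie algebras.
This is sp(10), which has dimension 10(10+1)/2 = 55 and rank 10/2 = 5. In the classification of classical Lie algebras, the symplectic algebra sp(2n) has type C_n; here n = 5, so the Dynkin diagram is a chain of 5 nodes with a double edge at one end; the terminal node there is the unique long simple root (C_5). Hence the type is C_5.

C_5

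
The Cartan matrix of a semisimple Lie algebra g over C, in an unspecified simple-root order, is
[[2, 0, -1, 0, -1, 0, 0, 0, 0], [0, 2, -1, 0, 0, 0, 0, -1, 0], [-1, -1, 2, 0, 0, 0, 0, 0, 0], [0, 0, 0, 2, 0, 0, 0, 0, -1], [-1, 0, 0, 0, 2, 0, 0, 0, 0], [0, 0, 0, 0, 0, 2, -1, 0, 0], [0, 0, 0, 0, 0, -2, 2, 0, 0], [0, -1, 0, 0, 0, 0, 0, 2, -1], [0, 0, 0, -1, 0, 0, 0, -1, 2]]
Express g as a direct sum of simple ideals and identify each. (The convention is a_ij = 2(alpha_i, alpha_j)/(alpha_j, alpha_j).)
The diagram associated to this matrix has two connected components: the simple roots {alpha_1, alpha_2, alpha_3, alpha_4, alpha_5, alpha_8, alpha_9} form a chain of 7 nodes with single edges (A_7), and {alpha_6, alpha_7} form a chain of 2 nodes with a double edge at one end; the terminal node there is the unique short simple root (B_2). A semisimple Lie algebra decomposes uniquely as the direct sum of simple ideals, one per connected component of its Dynkin diagram, so g ≅ A_7 ⊕ B_2 (dimension 63 + 10 = 73).

A_7 (sl(8)) + B_2 (so(5))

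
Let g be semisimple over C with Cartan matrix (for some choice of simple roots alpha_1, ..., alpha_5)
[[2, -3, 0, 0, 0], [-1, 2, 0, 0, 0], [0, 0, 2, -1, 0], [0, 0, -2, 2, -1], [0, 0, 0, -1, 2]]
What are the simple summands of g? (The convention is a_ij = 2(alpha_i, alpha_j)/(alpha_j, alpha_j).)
B_3 ⊕ G_2

The diagram associated to this matrix has two connected components: the simple roots {alpha_3, alpha_4, alpha_5} form a chain of 3 nodes with a double edge at one end; the terminal node there is the unique short simple root (B_3), and {alpha_1, alpha_2} form two nodes joined by a triple edge (G_2). A semisimple Lie algebra decomposes uniquely as the direct sum of simple ideals, one per connected component of its Dynkin diagram, so g ≅ B_3 ⊕ G_2 (dimension 21 + 14 = 35).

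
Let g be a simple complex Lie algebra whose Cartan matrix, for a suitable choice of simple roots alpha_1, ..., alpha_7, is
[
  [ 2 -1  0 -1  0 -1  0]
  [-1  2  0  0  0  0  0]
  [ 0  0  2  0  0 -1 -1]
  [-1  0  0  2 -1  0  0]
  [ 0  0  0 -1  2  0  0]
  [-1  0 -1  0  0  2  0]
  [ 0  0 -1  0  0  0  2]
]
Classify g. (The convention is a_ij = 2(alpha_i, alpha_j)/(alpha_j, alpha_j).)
E7

The matrix has rank 7 with 2's on the diagonal. Reading the off-diagonal entries as Dynkin edges (a single edge where a_ij = a_ji = -1; a double or triple edge where a_ij * a_ji = 2 or 3), the diagram is a chain of 6 nodes with one extra node attached to the third node from one end (E_7). One simple-root ordering that puts it in standard form is (alpha_5, alpha_2, alpha_4, alpha_1, alpha_6, alpha_3, alpha_7). So the algebra is type E_7.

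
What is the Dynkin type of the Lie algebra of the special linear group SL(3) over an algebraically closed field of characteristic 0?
This is sl(3), which has dimension 3^2 - 1 = 8 and rank 3 - 1 = 2 (a Cartan subalgebra is the diagonal traceless matrices). In the classification of classical Lie algebras, the special linear algebra sl(n+1) has type A_n; here n = 2, so the Dynkin diagram is a chain of 2 nodes with single edges (A_2). Hence the type is A_2.

A2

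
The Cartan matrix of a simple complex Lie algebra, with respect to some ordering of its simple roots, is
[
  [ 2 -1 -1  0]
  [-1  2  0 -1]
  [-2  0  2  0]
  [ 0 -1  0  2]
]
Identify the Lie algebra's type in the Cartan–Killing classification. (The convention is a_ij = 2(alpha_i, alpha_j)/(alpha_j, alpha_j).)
The matrix has rank 4 with 2's on the diagonal. Reading the off-diagonal entries as Dynkin edges (a single edge where a_ij = a_ji = -1; a double or triple edge where a_ij * a_ji = 2 or 3), the diagram is a chain of 4 nodes with a double edge at one end; the terminal node there is the unique long simple root (C_4). One simple-root ordering that puts it in standard form is (alpha_4, alpha_2, alpha_1, alpha_3). So the algebra is type C_4, i.e. sp(8).

type C_4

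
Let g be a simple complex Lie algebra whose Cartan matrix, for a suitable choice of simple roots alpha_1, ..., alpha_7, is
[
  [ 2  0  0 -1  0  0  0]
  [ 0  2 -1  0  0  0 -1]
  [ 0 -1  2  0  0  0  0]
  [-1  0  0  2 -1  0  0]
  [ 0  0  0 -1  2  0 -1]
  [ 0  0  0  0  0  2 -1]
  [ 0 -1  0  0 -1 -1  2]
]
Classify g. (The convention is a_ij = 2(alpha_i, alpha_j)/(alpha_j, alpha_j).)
E_7

The matrix has rank 7 with 2's on the diagonal. Reading the off-diagonal entries as Dynkin edges (a single edge where a_ij = a_ji = -1; a double or triple edge where a_ij * a_ji = 2 or 3), the diagram is a chain of 6 nodes with one extra node attached to the third node from one end (E_7). One simple-root ordering that puts it in standard form is (alpha_3, alpha_6, alpha_2, alpha_7, alpha_5, alpha_4, alpha_1). So the algebra is type E_7.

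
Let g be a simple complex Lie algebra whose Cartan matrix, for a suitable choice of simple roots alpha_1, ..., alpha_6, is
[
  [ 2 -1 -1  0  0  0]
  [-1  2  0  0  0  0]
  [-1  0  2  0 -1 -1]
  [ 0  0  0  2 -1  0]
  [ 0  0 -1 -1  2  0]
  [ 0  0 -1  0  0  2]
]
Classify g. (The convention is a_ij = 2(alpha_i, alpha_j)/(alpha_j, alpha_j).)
type E_6

The matrix has rank 6 with 2's on the diagonal. Reading the off-diagonal entries as Dynkin edges (a single edge where a_ij = a_ji = -1; a double or triple edge where a_ij * a_ji = 2 or 3), the diagram is a chain of 5 nodes with one extra node attached to the third node from one end (E_6). One simple-root ordering that puts it in standard form is (alpha_2, alpha_6, alpha_1, alpha_3, alpha_5, alpha_4). So the algebra is type E_6.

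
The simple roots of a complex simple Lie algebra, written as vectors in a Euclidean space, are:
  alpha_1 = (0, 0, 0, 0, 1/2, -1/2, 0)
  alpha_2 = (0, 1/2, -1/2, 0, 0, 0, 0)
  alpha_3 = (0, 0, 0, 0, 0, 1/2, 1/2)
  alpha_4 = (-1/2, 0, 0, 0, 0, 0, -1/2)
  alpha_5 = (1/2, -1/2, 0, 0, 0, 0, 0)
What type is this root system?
Compute the Cartan integers a_ij = 2(alpha_i, alpha_j)/(alpha_j, alpha_j); the resulting 5x5 Cartan matrix is
[[2, 0, -1, 0, 0], [0, 2, 0, 0, -1], [-1, 0, 2, -1, 0], [0, 0, -1, 2, -1], [0, -1, 0, -1, 2]].
All simple roots have the same length, so the diagram is simply laced. The associated Dynkin diagram is a chain of 5 nodes with single edges (A_5), so the type is A_5 (the algebra sl(6)).

type A_5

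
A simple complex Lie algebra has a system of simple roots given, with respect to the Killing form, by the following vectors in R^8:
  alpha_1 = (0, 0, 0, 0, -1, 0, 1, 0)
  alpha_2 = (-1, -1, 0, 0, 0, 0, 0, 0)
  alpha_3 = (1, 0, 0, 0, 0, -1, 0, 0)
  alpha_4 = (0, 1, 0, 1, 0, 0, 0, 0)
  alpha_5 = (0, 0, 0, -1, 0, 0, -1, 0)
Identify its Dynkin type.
A_5

Compute the Cartan integers a_ij = 2(alpha_i, alpha_j)/(alpha_j, alpha_j); the resulting 5x5 Cartan matrix is
[[2, 0, 0, 0, -1], [0, 2, -1, -1, 0], [0, -1, 2, 0, 0], [0, -1, 0, 2, -1], [-1, 0, 0, -1, 2]].
All simple roots have the same length, so the diagram is simply laced. The associated Dynkin diagram is a chain of 5 nodes with single edges (A_5), so the type is A_5 (the algebra sl(6)).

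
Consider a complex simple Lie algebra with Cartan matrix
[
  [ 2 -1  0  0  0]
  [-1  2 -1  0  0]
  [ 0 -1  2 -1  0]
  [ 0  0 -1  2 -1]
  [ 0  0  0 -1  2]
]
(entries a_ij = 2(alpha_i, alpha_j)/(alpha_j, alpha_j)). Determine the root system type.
type A_5

The matrix has rank 5 with 2's on the diagonal. Reading the off-diagonal entries as Dynkin edges (a single edge where a_ij = a_ji = -1; a double or triple edge where a_ij * a_ji = 2 or 3), the diagram is a chain of 5 nodes with single edges (A_5). One simple-root ordering that puts it in standard form is (alpha_1, alpha_2, alpha_3, alpha_4, alpha_5). So the algebra is type A_5, i.e. sl(6).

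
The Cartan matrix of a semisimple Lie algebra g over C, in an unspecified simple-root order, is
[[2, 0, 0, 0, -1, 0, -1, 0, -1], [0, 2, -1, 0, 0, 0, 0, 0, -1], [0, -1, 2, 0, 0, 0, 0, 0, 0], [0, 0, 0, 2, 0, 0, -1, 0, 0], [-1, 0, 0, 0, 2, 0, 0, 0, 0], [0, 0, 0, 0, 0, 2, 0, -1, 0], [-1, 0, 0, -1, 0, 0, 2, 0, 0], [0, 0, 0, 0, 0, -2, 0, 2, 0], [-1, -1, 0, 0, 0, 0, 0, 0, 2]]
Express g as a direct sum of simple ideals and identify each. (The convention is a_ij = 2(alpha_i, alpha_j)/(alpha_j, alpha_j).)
The diagram associated to this matrix has two connected components: the simple roots {alpha_6, alpha_8} form a chain of 2 nodes with a double edge at one end; the terminal node there is the unique short simple root (B_2), and {alpha_1, alpha_2, alpha_3, alpha_4, alpha_5, alpha_7, alpha_9} form a chain of 6 nodes with one extra node attached to the third node from one end (E_7). A semisimple Lie algebra decomposes uniquely as the direct sum of simple ideals, one per connected component of its Dynkin diagram, so g ≅ B_2 ⊕ E_7 (dimension 10 + 133 = 143).

B_2 + E_7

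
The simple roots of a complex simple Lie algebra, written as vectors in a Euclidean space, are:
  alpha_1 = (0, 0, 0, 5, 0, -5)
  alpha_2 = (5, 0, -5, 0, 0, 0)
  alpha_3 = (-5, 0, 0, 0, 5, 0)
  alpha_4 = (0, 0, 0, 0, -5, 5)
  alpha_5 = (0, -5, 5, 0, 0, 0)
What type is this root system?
Compute the Cartan integers a_ij = 2(alpha_i, alpha_j)/(alpha_j, alpha_j); the resulting 5x5 Cartan matrix is
[[2, 0, 0, -1, 0], [0, 2, -1, 0, -1], [0, -1, 2, -1, 0], [-1, 0, -1, 2, 0], [0, -1, 0, 0, 2]].
All simple roots have the same length, so the diagram is simply laced. The associated Dynkin diagram is a chain of 5 nodes with single edges (A_5), so the type is A_5 (the algebra sl(6)).

type A_5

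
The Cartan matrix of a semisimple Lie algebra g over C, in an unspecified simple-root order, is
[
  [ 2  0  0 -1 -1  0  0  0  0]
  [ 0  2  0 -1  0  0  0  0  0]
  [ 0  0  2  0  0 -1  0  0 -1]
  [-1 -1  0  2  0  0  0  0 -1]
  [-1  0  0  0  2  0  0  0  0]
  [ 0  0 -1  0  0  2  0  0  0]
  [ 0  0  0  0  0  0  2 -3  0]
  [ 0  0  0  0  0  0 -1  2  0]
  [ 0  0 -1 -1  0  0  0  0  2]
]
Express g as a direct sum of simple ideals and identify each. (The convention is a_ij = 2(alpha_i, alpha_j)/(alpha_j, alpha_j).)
E_7 + G_2

The diagram associated to this matrix has two connected components: the simple roots {alpha_1, alpha_2, alpha_3, alpha_4, alpha_5, alpha_6, alpha_9} form a chain of 6 nodes with one extra node attached to the third node from one end (E_7), and {alpha_7, alpha_8} form two nodes joined by a triple edge (G_2). A semisimple Lie algebra decomposes uniquely as the direct sum of simple ideals, one per connected component of its Dynkin diagram, so g ≅ E_7 ⊕ G_2 (dimension 133 + 14 = 147).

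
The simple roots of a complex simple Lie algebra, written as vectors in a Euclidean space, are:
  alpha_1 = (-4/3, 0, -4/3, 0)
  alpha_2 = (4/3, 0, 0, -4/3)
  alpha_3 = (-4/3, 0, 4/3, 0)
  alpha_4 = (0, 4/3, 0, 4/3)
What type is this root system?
D_4 (so(8))

Compute the Cartan integers a_ij = 2(alpha_i, alpha_j)/(alpha_j, alpha_j); the resulting 4x4 Cartan matrix is
[[2, -1, 0, 0], [-1, 2, -1, -1], [0, -1, 2, 0], [0, -1, 0, 2]].
All simple roots have the same length, so the diagram is simply laced. The associated Dynkin diagram is a chain of 2 nodes with a fork of two nodes at one end (D_4), so the type is D_4 (the algebra so(8)).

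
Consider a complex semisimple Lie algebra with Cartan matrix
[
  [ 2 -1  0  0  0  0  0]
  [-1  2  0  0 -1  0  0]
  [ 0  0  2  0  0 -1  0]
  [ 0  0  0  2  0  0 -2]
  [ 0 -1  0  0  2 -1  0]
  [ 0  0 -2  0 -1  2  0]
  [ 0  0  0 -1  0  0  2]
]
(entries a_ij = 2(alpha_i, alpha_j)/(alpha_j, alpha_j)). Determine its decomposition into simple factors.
The diagram associated to this matrix has two connected components: the simple roots {alpha_4, alpha_7} form a chain of 2 nodes with a double edge at one end; the terminal node there is the unique short simple root (B_2), and {alpha_1, alpha_2, alpha_3, alpha_5, alpha_6} form a chain of 5 nodes with a double edge at one end; the terminal node there is the unique short simple root (B_5). A semisimple Lie algebra decomposes uniquely as the direct sum of simple ideals, one per connected component of its Dynkin diagram, so g ≅ B_2 ⊕ B_5 (dimension 10 + 55 = 65).

B_2 (so(5)) + B_5 (so(11))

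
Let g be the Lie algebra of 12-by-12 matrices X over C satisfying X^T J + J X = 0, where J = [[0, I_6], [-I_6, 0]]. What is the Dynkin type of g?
This is sp(12), which has dimension 12(12+1)/2 = 78 and rank 12/2 = 6. In the classification of classical Lie algebras, the symplectic algebra sp(2n) has type C_n; here n = 6, so the Dynkin diagram is a chain of 6 nodes with a double edge at one end; the terminal node there is the unique long simple root (C_6). Hence the type is C_6.

C_6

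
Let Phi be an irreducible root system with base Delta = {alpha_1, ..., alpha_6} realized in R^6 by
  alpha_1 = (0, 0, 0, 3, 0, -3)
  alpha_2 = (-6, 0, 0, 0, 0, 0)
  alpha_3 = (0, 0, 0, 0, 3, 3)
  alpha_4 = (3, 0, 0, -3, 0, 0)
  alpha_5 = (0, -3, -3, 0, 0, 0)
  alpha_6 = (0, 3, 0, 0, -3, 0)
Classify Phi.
Compute the Cartan integers a_ij = 2(alpha_i, alpha_j)/(alpha_j, alpha_j); the resulting 6x6 Cartan matrix is
[[2, 0, -1, -1, 0, 0], [0, 2, 0, -2, 0, 0], [-1, 0, 2, 0, 0, -1], [-1, -1, 0, 2, 0, 0], [0, 0, 0, 0, 2, -1], [0, 0, -1, 0, -1, 2]].
The roots have two lengths (squared-length ratio 2:1); the short ones are alpha_{1,3,4,5,6}. The associated Dynkin diagram is a chain of 6 nodes with a double edge at one end; the terminal node there is the unique long simple root (C_6), so the type is C_6 (the algebra sp(12)).

C_6 (sp(12))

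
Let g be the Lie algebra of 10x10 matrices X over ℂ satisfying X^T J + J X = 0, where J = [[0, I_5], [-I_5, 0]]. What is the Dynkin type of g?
This is sp(10), which has dimension 10(10+1)/2 = 55 and rank 10/2 = 5. In the classification of classical Lie algebras, the symplectic algebra sp(2n) has type C_n; here n = 5, so the Dynkin diagram is a chain of 5 nodes with a double edge at one end; the terminal node there is the unique long simple root (C_5). Hence the type is C_5.

C_5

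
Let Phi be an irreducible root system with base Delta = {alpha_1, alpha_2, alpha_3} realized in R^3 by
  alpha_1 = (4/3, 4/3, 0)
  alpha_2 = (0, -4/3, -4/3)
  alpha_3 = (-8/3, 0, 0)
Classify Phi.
Compute the Cartan integers a_ij = 2(alpha_i, alpha_j)/(alpha_j, alpha_j); the resulting 3x3 Cartan matrix is
[[2, -1, -1], [-1, 2, 0], [-2, 0, 2]].
The roots have two lengths (squared-length ratio 2:1); the short ones are alpha_{1,2}. The associated Dynkin diagram is a chain of 3 nodes with a double edge at one end; the terminal node there is the unique long simple root (C_3), so the type is C_3 (the algebra sp(6)).

C3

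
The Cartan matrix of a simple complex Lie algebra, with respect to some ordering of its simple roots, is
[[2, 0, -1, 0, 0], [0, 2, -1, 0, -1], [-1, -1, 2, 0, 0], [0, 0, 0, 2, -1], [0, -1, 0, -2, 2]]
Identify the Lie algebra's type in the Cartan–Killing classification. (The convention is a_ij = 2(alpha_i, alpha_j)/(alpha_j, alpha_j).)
B_5 (so(11))

The matrix has rank 5 with 2's on the diagonal. Reading the off-diagonal entries as Dynkin edges (a single edge where a_ij = a_ji = -1; a double or triple edge where a_ij * a_ji = 2 or 3), the diagram is a chain of 5 nodes with a double edge at one end; the terminal node there is the unique short simple root (B_5). One simple-root ordering that puts it in standard form is (alpha_1, alpha_3, alpha_2, alpha_5, alpha_4). So the algebra is type B_5, i.e. so(11).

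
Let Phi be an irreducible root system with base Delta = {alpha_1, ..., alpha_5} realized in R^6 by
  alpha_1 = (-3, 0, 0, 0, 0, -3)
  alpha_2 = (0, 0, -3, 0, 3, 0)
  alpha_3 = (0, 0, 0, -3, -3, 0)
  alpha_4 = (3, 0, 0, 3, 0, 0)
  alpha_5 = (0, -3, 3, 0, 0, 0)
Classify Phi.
A_5 (sl(6))

Compute the Cartan integers a_ij = 2(alpha_i, alpha_j)/(alpha_j, alpha_j); the resulting 5x5 Cartan matrix is
[[2, 0, 0, -1, 0], [0, 2, -1, 0, -1], [0, -1, 2, -1, 0], [-1, 0, -1, 2, 0], [0, -1, 0, 0, 2]].
All simple roots have the same length, so the diagram is simply laced. The associated Dynkin diagram is a chain of 5 nodes with single edges (A_5), so the type is A_5 (the algebra sl(6)).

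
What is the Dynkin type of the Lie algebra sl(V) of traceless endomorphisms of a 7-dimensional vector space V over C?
A_6 (sl(7))

This is sl(7), which has dimension 7^2 - 1 = 48 and rank 7 - 1 = 6 (a Cartan subalgebra is the diagonal traceless matrices). In the classification of classical Lie algebras, the special linear algebra sl(n+1) has type A_n; here n = 6, so the Dynkin diagram is a chain of 6 nodes with single edges (A_6). Hence the type is A_6.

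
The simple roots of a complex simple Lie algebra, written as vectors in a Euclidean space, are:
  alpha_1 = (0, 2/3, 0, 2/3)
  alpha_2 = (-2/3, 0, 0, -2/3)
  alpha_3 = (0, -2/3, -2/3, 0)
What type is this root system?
A_3

Compute the Cartan integers a_ij = 2(alpha_i, alpha_j)/(alpha_j, alpha_j); the resulting 3x3 Cartan matrix is
[[2, -1, -1], [-1, 2, 0], [-1, 0, 2]].
All simple roots have the same length, so the diagram is simply laced. The associated Dynkin diagram is a chain of 3 nodes with single edges (A_3), so the type is A_3 (the algebra sl(4)).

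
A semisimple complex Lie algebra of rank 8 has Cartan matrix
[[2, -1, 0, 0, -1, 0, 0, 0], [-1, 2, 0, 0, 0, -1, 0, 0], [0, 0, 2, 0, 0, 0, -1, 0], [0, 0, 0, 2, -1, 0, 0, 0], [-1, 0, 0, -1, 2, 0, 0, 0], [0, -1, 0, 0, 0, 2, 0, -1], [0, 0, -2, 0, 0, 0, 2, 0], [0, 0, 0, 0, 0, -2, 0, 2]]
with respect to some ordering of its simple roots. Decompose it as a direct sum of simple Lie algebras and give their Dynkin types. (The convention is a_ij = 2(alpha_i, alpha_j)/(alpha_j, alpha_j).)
B_2 (so(5)) ⊕ C_6 (sp(12))

The diagram associated to this matrix has two connected components: the simple roots {alpha_3, alpha_7} form a chain of 2 nodes with a double edge at one end; the terminal node there is the unique short simple root (B_2), and {alpha_1, alpha_2, alpha_4, alpha_5, alpha_6, alpha_8} form a chain of 6 nodes with a double edge at one end; the terminal node there is the unique long simple root (C_6). A semisimple Lie algebra decomposes uniquely as the direct sum of simple ideals, one per connected component of its Dynkin diagram, so g ≅ B_2 ⊕ C_6 (dimension 10 + 78 = 88).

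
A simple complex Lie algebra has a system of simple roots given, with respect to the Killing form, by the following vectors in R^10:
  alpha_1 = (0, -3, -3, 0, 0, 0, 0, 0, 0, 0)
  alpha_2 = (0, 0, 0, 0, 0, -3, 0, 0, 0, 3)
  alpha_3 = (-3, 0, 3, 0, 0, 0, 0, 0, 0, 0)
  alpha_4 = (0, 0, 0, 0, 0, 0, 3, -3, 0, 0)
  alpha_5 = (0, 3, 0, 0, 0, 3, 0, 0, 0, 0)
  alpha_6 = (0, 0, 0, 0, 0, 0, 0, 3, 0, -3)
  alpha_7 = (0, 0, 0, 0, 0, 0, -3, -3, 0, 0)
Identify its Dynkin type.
Compute the Cartan integers a_ij = 2(alpha_i, alpha_j)/(alpha_j, alpha_j); the resulting 7x7 Cartan matrix is
[[2, 0, -1, 0, -1, 0, 0], [0, 2, 0, 0, -1, -1, 0], [-1, 0, 2, 0, 0, 0, 0], [0, 0, 0, 2, 0, -1, 0], [-1, -1, 0, 0, 2, 0, 0], [0, -1, 0, -1, 0, 2, -1], [0, 0, 0, 0, 0, -1, 2]].
All simple roots have the same length, so the diagram is simply laced. The associated Dynkin diagram is a chain of 5 nodes with a fork of two nodes at one end (D_7), so the type is D_7 (the algebra so(14)).

type D_7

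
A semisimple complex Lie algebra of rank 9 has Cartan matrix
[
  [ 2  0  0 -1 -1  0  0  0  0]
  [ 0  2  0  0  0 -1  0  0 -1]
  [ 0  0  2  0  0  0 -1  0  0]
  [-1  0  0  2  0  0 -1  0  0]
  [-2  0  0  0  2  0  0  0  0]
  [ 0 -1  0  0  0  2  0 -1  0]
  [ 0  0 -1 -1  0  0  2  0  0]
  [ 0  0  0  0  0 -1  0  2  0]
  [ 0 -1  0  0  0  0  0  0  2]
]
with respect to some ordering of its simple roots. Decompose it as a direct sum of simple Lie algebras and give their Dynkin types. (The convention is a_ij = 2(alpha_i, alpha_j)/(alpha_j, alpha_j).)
The diagram associated to this matrix has two connected components: the simple roots {alpha_2, alpha_6, alpha_8, alpha_9} form a chain of 4 nodes with single edges (A_4), and {alpha_1, alpha_3, alpha_4, alpha_5, alpha_7} form a chain of 5 nodes with a double edge at one end; the terminal node there is the unique long simple root (C_5). A semisimple Lie algebra decomposes uniquely as the direct sum of simple ideals, one per connected component of its Dynkin diagram, so g ≅ A_4 ⊕ C_5 (dimension 24 + 55 = 79).

A_4 (sl(5)) ⊕ C_5 (sp(10))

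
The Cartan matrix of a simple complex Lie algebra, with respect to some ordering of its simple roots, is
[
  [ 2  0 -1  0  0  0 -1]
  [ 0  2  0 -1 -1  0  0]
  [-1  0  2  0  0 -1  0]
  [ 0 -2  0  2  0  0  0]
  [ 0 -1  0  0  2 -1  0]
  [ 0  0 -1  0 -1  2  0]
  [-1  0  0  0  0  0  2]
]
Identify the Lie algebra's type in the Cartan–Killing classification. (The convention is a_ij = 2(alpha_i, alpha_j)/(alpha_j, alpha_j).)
The matrix has rank 7 with 2's on the diagonal. Reading the off-diagonal entries as Dynkin edges (a single edge where a_ij = a_ji = -1; a double or triple edge where a_ij * a_ji = 2 or 3), the diagram is a chain of 7 nodes with a double edge at one end; the terminal node there is the unique long simple root (C_7). One simple-root ordering that puts it in standard form is (alpha_7, alpha_1, alpha_3, alpha_6, alpha_5, alpha_2, alpha_4). So the algebra is type C_7, i.e. sp(14).

C_7 (sp(14))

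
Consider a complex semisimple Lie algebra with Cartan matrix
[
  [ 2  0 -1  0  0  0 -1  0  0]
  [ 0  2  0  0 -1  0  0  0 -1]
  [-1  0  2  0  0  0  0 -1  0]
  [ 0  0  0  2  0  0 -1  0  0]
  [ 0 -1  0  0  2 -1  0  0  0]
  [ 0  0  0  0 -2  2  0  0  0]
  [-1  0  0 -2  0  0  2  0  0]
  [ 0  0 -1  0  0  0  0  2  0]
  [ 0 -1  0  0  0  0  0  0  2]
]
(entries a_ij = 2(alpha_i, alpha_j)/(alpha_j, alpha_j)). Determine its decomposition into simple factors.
The diagram associated to this matrix has two connected components: the simple roots {alpha_1, alpha_3, alpha_4, alpha_7, alpha_8} form a chain of 5 nodes with a double edge at one end; the terminal node there is the unique short simple root (B_5), and {alpha_2, alpha_5, alpha_6, alpha_9} form a chain of 4 nodes with a double edge at one end; the terminal node there is the unique long simple root (C_4). A semisimple Lie algebra decomposes uniquely as the direct sum of simple ideals, one per connected component of its Dynkin diagram, so g ≅ B_5 ⊕ C_4 (dimension 55 + 36 = 91).

B_5 (so(11)) + C_4 (sp(8))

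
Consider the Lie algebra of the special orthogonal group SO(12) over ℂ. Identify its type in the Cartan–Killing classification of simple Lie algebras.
This is so(12) with 12 even, which has dimension 12(12-1)/2 = 66 and rank 12/2 = 6. In the classification of classical Lie algebras, the orthogonal algebra so(2n) in an even number of variables has type D_n; here n = 6, so the Dynkin diagram is a chain of 4 nodes with a fork of two nodes at one end (D_6). Hence the type is D_6.

D_6 (so(12))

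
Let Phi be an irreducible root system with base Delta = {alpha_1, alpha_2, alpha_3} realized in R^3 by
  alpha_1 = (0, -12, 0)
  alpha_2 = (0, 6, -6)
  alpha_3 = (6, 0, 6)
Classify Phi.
C_3

Compute the Cartan integers a_ij = 2(alpha_i, alpha_j)/(alpha_j, alpha_j); the resulting 3x3 Cartan matrix is
[[2, -2, 0], [-1, 2, -1], [0, -1, 2]].
The roots have two lengths (squared-length ratio 2:1); the short ones are alpha_{2,3}. The associated Dynkin diagram is a chain of 3 nodes with a double edge at one end; the terminal node there is the unique long simple root (C_3), so the type is C_3 (the algebra sp(6)).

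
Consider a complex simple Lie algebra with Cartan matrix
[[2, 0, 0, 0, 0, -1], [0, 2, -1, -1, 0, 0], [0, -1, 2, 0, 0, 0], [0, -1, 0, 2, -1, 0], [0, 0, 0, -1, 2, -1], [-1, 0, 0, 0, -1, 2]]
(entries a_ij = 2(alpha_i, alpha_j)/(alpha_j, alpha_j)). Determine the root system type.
A_6 (sl(7))

The matrix has rank 6 with 2's on the diagonal. Reading the off-diagonal entries as Dynkin edges (a single edge where a_ij = a_ji = -1; a double or triple edge where a_ij * a_ji = 2 or 3), the diagram is a chain of 6 nodes with single edges (A_6). One simple-root ordering that puts it in standard form is (alpha_3, alpha_2, alpha_4, alpha_5, alpha_6, alpha_1). So the algebra is type A_6, i.e. sl(7).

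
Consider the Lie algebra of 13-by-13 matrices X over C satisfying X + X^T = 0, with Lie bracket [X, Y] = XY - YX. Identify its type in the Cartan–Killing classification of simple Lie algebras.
This is so(13) with 13 odd, which has dimension 13(13-1)/2 = 78 and rank (13-1)/2 = 6. In the classification of classical Lie algebras, the orthogonal algebra so(2n+1) in an odd number of variables has type B_n; here n = 6, so the Dynkin diagram is a chain of 6 nodes with a double edge at one end; the terminal node there is the unique short simple root (B_6). Hence the type is B_6.

B_6 (so(13))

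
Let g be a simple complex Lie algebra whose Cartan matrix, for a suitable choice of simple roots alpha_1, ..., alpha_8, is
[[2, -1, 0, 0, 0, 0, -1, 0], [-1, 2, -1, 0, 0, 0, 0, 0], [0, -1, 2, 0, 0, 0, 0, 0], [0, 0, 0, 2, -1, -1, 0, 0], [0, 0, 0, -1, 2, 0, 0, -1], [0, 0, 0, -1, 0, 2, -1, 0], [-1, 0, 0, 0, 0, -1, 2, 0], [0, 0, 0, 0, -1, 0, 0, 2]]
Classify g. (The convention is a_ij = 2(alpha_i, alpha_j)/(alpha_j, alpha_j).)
The matrix has rank 8 with 2's on the diagonal. Reading the off-diagonal entries as Dynkin edges (a single edge where a_ij = a_ji = -1; a double or triple edge where a_ij * a_ji = 2 or 3), the diagram is a chain of 8 nodes with single edges (A_8). One simple-root ordering that puts it in standard form is (alpha_3, alpha_2, alpha_1, alpha_7, alpha_6, alpha_4, alpha_5, alpha_8). So the algebra is type A_8, i.e. sl(9).

A_8 (sl(9))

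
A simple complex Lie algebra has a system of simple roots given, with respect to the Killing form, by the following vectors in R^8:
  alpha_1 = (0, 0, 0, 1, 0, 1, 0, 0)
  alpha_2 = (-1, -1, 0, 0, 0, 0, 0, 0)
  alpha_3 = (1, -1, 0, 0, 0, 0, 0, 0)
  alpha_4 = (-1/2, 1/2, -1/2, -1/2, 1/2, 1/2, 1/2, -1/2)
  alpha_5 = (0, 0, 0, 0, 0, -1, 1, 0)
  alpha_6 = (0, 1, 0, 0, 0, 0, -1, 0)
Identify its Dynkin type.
Compute the Cartan integers a_ij = 2(alpha_i, alpha_j)/(alpha_j, alpha_j); the resulting 6x6 Cartan matrix is
[[2, 0, 0, 0, -1, 0], [0, 2, 0, 0, 0, -1], [0, 0, 2, -1, 0, -1], [0, 0, -1, 2, 0, 0], [-1, 0, 0, 0, 2, -1], [0, -1, -1, 0, -1, 2]].
All simple roots have the same length, so the diagram is simply laced. The associated Dynkin diagram is a chain of 5 nodes with one extra node attached to the third node from one end (E_6), so the type is E_6.

E_6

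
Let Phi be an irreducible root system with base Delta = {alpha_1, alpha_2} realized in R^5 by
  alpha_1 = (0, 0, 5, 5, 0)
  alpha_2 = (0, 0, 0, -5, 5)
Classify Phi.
A_2

Compute the Cartan integers a_ij = 2(alpha_i, alpha_j)/(alpha_j, alpha_j); the resulting 2x2 Cartan matrix is
[[2, -1], [-1, 2]].
All simple roots have the same length, so the diagram is simply laced. The associated Dynkin diagram is a chain of 2 nodes with single edges (A_2), so the type is A_2 (the algebra sl(3)).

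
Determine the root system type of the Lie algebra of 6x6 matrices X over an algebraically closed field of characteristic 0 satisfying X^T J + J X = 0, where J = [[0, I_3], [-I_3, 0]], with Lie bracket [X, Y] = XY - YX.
C_3

This is sp(6), which has dimension 6(6+1)/2 = 21 and rank 6/2 = 3. In the classification of classical Lie algebras, the symplectic algebra sp(2n) has type C_n; here n = 3, so the Dynkin diagram is a chain of 3 nodes with a double edge at one end; the terminal node there is the unique long simple root (C_3). Hence the type is C_3.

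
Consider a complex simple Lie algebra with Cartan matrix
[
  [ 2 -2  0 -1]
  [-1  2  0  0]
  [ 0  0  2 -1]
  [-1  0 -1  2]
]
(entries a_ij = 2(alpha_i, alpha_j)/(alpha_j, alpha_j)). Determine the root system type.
type B_4

The matrix has rank 4 with 2's on the diagonal. Reading the off-diagonal entries as Dynkin edges (a single edge where a_ij = a_ji = -1; a double or triple edge where a_ij * a_ji = 2 or 3), the diagram is a chain of 4 nodes with a double edge at one end; the terminal node there is the unique short simple root (B_4). One simple-root ordering that puts it in standard form is (alpha_3, alpha_4, alpha_1, alpha_2). So the algebra is type B_4, i.e. so(9).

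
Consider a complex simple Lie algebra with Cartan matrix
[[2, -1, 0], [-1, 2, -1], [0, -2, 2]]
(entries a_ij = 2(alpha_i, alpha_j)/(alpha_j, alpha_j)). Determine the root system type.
The matrix has rank 3 with 2's on the diagonal. Reading the off-diagonal entries as Dynkin edges (a single edge where a_ij = a_ji = -1; a double or triple edge where a_ij * a_ji = 2 or 3), the diagram is a chain of 3 nodes with a double edge at one end; the terminal node there is the unique long simple root (C_3). One simple-root ordering that puts it in standard form is (alpha_1, alpha_2, alpha_3). So the algebra is type C_3, i.e. sp(6).

C_3 (sp(6))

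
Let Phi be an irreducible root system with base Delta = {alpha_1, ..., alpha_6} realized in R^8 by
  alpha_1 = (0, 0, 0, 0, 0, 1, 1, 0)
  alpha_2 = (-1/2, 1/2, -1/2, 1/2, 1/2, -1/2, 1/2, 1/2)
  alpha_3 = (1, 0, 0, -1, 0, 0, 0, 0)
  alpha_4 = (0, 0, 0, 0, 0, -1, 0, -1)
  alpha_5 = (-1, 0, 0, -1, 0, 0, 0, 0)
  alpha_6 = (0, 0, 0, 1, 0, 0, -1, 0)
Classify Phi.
E_6

Compute the Cartan integers a_ij = 2(alpha_i, alpha_j)/(alpha_j, alpha_j); the resulting 6x6 Cartan matrix is
[[2, 0, 0, -1, 0, -1], [0, 2, -1, 0, 0, 0], [0, -1, 2, 0, 0, -1], [-1, 0, 0, 2, 0, 0], [0, 0, 0, 0, 2, -1], [-1, 0, -1, 0, -1, 2]].
All simple roots have the same length, so the diagram is simply laced. The associated Dynkin diagram is a chain of 5 nodes with one extra node attached to the third node from one end (E_6), so the type is E_6.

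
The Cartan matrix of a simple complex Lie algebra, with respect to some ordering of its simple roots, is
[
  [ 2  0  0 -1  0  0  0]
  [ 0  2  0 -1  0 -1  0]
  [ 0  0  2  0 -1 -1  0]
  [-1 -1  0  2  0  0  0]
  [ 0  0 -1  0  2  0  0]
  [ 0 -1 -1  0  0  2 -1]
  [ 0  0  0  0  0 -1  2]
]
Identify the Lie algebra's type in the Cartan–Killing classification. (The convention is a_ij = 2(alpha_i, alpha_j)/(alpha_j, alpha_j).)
E7

The matrix has rank 7 with 2's on the diagonal. Reading the off-diagonal entries as Dynkin edges (a single edge where a_ij = a_ji = -1; a double or triple edge where a_ij * a_ji = 2 or 3), the diagram is a chain of 6 nodes with one extra node attached to the third node from one end (E_7). One simple-root ordering that puts it in standard form is (alpha_5, alpha_7, alpha_3, alpha_6, alpha_2, alpha_4, alpha_1). So the algebra is type E_7.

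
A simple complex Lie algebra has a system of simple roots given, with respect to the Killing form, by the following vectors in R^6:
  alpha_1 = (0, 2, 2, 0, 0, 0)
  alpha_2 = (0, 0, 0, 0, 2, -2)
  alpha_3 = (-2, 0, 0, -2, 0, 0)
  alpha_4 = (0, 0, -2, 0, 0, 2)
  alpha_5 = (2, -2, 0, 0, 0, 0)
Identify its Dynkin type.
type A_5

Compute the Cartan integers a_ij = 2(alpha_i, alpha_j)/(alpha_j, alpha_j); the resulting 5x5 Cartan matrix is
[[2, 0, 0, -1, -1], [0, 2, 0, -1, 0], [0, 0, 2, 0, -1], [-1, -1, 0, 2, 0], [-1, 0, -1, 0, 2]].
All simple roots have the same length, so the diagram is simply laced. The associated Dynkin diagram is a chain of 5 nodes with single edges (A_5), so the type is A_5 (the algebra sl(6)).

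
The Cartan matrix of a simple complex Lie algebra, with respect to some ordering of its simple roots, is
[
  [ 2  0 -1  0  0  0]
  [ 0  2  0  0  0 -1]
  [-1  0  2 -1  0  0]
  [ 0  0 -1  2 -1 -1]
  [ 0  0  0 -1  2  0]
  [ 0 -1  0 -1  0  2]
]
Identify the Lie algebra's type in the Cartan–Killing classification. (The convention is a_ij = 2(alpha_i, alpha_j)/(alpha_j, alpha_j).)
E_6

The matrix has rank 6 with 2's on the diagonal. Reading the off-diagonal entries as Dynkin edges (a single edge where a_ij = a_ji = -1; a double or triple edge where a_ij * a_ji = 2 or 3), the diagram is a chain of 5 nodes with one extra node attached to the third node from one end (E_6). One simple-root ordering that puts it in standard form is (alpha_1, alpha_5, alpha_3, alpha_4, alpha_6, alpha_2). So the algebra is type E_6.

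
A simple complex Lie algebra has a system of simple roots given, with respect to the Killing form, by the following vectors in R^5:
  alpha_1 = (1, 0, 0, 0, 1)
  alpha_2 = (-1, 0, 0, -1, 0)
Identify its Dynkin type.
Compute the Cartan integers a_ij = 2(alpha_i, alpha_j)/(alpha_j, alpha_j); the resulting 2x2 Cartan matrix is
[[2, -1], [-1, 2]].
All simple roots have the same length, so the diagram is simply laced. The associated Dynkin diagram is a chain of 2 nodes with single edges (A_2), so the type is A_2 (the algebra sl(3)).

A2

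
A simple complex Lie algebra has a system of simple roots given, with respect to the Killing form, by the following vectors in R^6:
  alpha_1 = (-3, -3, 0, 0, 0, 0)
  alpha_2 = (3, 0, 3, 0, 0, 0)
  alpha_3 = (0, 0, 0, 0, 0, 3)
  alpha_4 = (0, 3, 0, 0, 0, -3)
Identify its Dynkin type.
Compute the Cartan integers a_ij = 2(alpha_i, alpha_j)/(alpha_j, alpha_j); the resulting 4x4 Cartan matrix is
[[2, -1, 0, -1], [-1, 2, 0, 0], [0, 0, 2, -1], [-1, 0, -2, 2]].
The roots have two lengths (squared-length ratio 2:1); the short ones are alpha_{3}. The associated Dynkin diagram is a chain of 4 nodes with a double edge at one end; the terminal node there is the unique short simple root (B_4), so the type is B_4 (the algebra so(9)).

B4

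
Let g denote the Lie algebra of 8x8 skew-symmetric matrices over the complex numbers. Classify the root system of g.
D4

This is so(8) with 8 even, which has dimension 8(8-1)/2 = 28 and rank 8/2 = 4. In the classification of classical Lie algebras, the orthogonal algebra so(2n) in an even number of variables has type D_n; here n = 4, so the Dynkin diagram is a chain of 2 nodes with a fork of two nodes at one end (D_4). Hence the type is D_4.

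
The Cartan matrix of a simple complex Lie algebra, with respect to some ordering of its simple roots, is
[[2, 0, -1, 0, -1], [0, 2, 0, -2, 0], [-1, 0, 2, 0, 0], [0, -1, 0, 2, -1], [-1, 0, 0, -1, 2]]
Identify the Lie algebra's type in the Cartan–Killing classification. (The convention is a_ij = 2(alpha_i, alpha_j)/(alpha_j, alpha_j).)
C_5 (sp(10))

The matrix has rank 5 with 2's on the diagonal. Reading the off-diagonal entries as Dynkin edges (a single edge where a_ij = a_ji = -1; a double or triple edge where a_ij * a_ji = 2 or 3), the diagram is a chain of 5 nodes with a double edge at one end; the terminal node there is the unique long simple root (C_5). One simple-root ordering that puts it in standard form is (alpha_3, alpha_1, alpha_5, alpha_4, alpha_2). So the algebra is type C_5, i.e. sp(10).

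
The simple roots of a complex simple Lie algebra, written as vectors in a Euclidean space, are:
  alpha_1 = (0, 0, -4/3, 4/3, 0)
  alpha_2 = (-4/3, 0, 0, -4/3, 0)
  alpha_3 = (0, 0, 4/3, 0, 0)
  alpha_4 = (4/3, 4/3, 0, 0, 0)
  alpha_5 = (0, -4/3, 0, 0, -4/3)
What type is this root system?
B_5

Compute the Cartan integers a_ij = 2(alpha_i, alpha_j)/(alpha_j, alpha_j); the resulting 5x5 Cartan matrix is
[[2, -1, -2, 0, 0], [-1, 2, 0, -1, 0], [-1, 0, 2, 0, 0], [0, -1, 0, 2, -1], [0, 0, 0, -1, 2]].
The roots have two lengths (squared-length ratio 2:1); the short ones are alpha_{3}. The associated Dynkin diagram is a chain of 5 nodes with a double edge at one end; the terminal node there is the unique short simple root (B_5), so the type is B_5 (the algebra so(11)).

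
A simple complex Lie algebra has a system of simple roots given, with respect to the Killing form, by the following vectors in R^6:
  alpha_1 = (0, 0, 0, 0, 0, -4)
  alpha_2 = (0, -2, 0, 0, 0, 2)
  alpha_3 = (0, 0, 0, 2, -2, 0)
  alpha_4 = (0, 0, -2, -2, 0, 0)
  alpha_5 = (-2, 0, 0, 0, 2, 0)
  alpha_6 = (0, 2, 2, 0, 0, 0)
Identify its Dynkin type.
Compute the Cartan integers a_ij = 2(alpha_i, alpha_j)/(alpha_j, alpha_j); the resulting 6x6 Cartan matrix is
[[2, -2, 0, 0, 0, 0], [-1, 2, 0, 0, 0, -1], [0, 0, 2, -1, -1, 0], [0, 0, -1, 2, 0, -1], [0, 0, -1, 0, 2, 0], [0, -1, 0, -1, 0, 2]].
The roots have two lengths (squared-length ratio 2:1); the short ones are alpha_{2,3,4,5,6}. The associated Dynkin diagram is a chain of 6 nodes with a double edge at one end; the terminal node there is the unique long simple root (C_6), so the type is C_6 (the algebra sp(12)).

C6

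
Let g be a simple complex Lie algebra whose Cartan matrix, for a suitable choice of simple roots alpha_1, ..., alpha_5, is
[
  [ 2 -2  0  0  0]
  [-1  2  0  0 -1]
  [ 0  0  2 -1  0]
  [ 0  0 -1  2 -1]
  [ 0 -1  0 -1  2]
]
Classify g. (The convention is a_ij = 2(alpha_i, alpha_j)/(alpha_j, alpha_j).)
type C_5

The matrix has rank 5 with 2's on the diagonal. Reading the off-diagonal entries as Dynkin edges (a single edge where a_ij = a_ji = -1; a double or triple edge where a_ij * a_ji = 2 or 3), the diagram is a chain of 5 nodes with a double edge at one end; the terminal node there is the unique long simple root (C_5). One simple-root ordering that puts it in standard form is (alpha_3, alpha_4, alpha_5, alpha_2, alpha_1). So the algebra is type C_5, i.e. sp(10).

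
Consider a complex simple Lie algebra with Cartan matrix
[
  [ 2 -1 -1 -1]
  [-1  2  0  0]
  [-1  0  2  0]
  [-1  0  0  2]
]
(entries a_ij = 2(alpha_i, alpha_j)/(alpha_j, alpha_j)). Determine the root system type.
The matrix has rank 4 with 2's on the diagonal. Reading the off-diagonal entries as Dynkin edges (a single edge where a_ij = a_ji = -1; a double or triple edge where a_ij * a_ji = 2 or 3), the diagram is a chain of 2 nodes with a fork of two nodes at one end (D_4). One simple-root ordering that puts it in standard form is (alpha_3, alpha_1, alpha_2, alpha_4). So the algebra is type D_4, i.e. so(8).

D_4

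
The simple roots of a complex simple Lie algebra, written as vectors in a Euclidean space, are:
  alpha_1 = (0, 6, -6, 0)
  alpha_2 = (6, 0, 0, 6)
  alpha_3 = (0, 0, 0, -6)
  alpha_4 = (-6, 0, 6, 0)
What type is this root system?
Compute the Cartan integers a_ij = 2(alpha_i, alpha_j)/(alpha_j, alpha_j); the resulting 4x4 Cartan matrix is
[[2, 0, 0, -1], [0, 2, -2, -1], [0, -1, 2, 0], [-1, -1, 0, 2]].
The roots have two lengths (squared-length ratio 2:1); the short ones are alpha_{3}. The associated Dynkin diagram is a chain of 4 nodes with a double edge at one end; the terminal node there is the unique short simple root (B_4), so the type is B_4 (the algebra so(9)).

B_4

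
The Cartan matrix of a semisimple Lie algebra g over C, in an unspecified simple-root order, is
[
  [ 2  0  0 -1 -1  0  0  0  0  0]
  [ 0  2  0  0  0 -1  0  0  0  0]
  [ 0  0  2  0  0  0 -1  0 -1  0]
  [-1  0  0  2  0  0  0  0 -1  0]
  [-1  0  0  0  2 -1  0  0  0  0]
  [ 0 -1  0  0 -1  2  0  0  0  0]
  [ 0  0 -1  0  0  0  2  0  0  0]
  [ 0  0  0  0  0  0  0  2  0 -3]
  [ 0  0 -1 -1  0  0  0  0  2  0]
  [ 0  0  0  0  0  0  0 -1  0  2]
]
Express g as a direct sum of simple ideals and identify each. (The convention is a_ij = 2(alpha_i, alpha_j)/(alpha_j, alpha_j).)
The diagram associated to this matrix has two connected components: the simple roots {alpha_1, alpha_2, alpha_3, alpha_4, alpha_5, alpha_6, alpha_7, alpha_9} form a chain of 8 nodes with single edges (A_8), and {alpha_8, alpha_10} form two nodes joined by a triple edge (G_2). A semisimple Lie algebra decomposes uniquely as the direct sum of simple ideals, one per connected component of its Dynkin diagram, so g ≅ A_8 ⊕ G_2 (dimension 80 + 14 = 94).

A_8 (sl(9)) ⊕ G_2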